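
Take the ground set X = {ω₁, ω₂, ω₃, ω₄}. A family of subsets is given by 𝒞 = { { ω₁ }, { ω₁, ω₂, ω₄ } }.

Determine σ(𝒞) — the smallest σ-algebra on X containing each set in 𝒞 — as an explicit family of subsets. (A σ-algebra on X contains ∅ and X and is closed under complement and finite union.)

Seed the family with 𝒞 together with ∅ and X: { ∅, { ω₁ }, { ω₁, ω₂, ω₄ }, X }.
Step 1: 2 new —
  { ω₃ }  = ᶜ of { ω₁, ω₂, ω₄ }
  { ω₂, ω₃, ω₄ }  = ᶜ of { ω₁ }
  |family| = 6
Step 2 adds 1:
  { ω₁, ω₃ }  = { ω₃ } ∪ { ω₁ }
  |family| = 7
Step 3 (1 new):
  { ω₂, ω₄ }  = ᶜ of { ω₁, ω₃ }
  |family| = 8
Step 4: closed — nothing new.

|σ(𝒞)| = 8.  σ(𝒞) = { ∅, { ω₁ }, { ω₃ }, { ω₁, ω₃ }, { ω₂, ω₄ }, { ω₁, ω₂, ω₄ }, { ω₂, ω₃, ω₄ }, X }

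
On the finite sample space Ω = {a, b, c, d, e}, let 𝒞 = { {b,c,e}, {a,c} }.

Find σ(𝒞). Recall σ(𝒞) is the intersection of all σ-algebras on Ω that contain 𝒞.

|σ(𝒞)| = 16.  σ(𝒞) = { ∅, {a}, {c}, {d}, {a,c}, {a,d}, {b,e}, {c,d}, {a,b,e}, {a,c,d}, {b,c,e}, {b,d,e}, {a,b,c,e}, {a,b,d,e}, {b,c,d,e}, Ω }

Trace:
Seed the family with 𝒞 together with ∅ and Ω: { ∅, {a,c}, {b,c,e}, Ω }.
Iteration 1: +3 →
  {a,d}  = ᶜ of {b,c,e}
  {b,d,e}  = ᶜ of {a,c}
  {a,b,c,e}  = {a,c} ∪ {b,c,e}
Iteration 2: 4 new —
  {d}  = ᶜ of {a,b,c,e}
  {a,c,d}  = {a,d} ∪ {a,c}
  {a,b,d,e}  = {a,d} ∪ {b,d,e}
  {b,c,d,e}  = {b,c,e} ∪ {b,d,e}
Iteration 3: +3 →
  {a}  = ᶜ of {b,c,d,e}
  {c}  = ᶜ of {a,b,d,e}
  {b,e}  = ᶜ of {a,c,d}
Iteration 4: +2 →
  {c,d}  = {c} ∪ {d}
  {a,b,e}  = {b,e} ∪ {a}
Iteration 5 adds nothing — fixpoint reached.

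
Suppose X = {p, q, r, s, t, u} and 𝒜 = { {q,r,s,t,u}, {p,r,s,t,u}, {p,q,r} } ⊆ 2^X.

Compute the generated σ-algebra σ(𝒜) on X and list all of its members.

|σ(𝒜)| = 16.  σ(𝒜) = { {}, {p}, {q}, {r}, {p,q}, {p,r}, {q,r}, {p,q,r}, {s,t,u}, {p,s,t,u}, {q,s,t,u}, {r,s,t,u}, {p,q,s,t,u}, {p,r,s,t,u}, {q,r,s,t,u}, X }

Working:
Seed the family with 𝒜 together with ∅ and X: { {}, {p,q,r}, {p,r,s,t,u}, {q,r,s,t,u}, X }.
Pass 1 adds 3:
  {p}  = {q,r,s,t,u}ᶜ
  {q}  = {p,r,s,t,u}ᶜ
  {s,t,u}  = {p,q,r}ᶜ
  [8 total]
Pass 2 adds 3:
  {p,q}  = {q} ∪ {p}
  {p,s,t,u}  = {s,t,u} ∪ {p}
  {q,s,t,u}  = {q} ∪ {s,t,u}
  [11 total]
Pass 3: +4 →
  {p,r}  = {q,s,t,u}ᶜ
  {q,r}  = {p,s,t,u}ᶜ
  {r,s,t,u}  = {p,q}ᶜ
  {p,q,s,t,u}  = {q,s,t,u} ∪ {p,q}
  [15 total]
Pass 4. New:
  {r}  = {p,q,s,t,u}ᶜ
  [16 total]
Pass 5: closed — nothing new.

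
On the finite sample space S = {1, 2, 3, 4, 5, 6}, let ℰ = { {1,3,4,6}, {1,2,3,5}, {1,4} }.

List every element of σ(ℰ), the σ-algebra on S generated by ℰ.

|σ(ℰ)| = 32.  σ(ℰ) = { ∅, {1}, {3}, {4}, {6}, {1,3}, {1,4}, {1,6}, {2,5}, {3,4}, {3,6}, {4,6}, {1,2,5}, {1,3,4}, {1,3,6}, {1,4,6}, {2,3,5}, {2,4,5}, {2,5,6}, {3,4,6}, {1,2,3,5}, {1,2,4,5}, {1,2,5,6}, {1,3,4,6}, {2,3,4,5}, {2,3,5,6}, {2,4,5,6}, {1,2,3,4,5}, {1,2,3,5,6}, {1,2,4,5,6}, {2,3,4,5,6}, S }

Check:
Begin from { ∅, {1,4}, {1,2,3,5}, {1,3,4,6}, S } (that is, ℰ plus ∅ and S).
Round 1: +4 →
  {2,5}  = ᶜ of {1,3,4,6}
  {4,6}  = ᶜ of {1,2,3,5}
  {2,3,5,6}  = ᶜ of {1,4}
  {1,2,3,4,5}  = {1,4} ∪ {1,2,3,5}
  [9 total]
Round 2: 6 new —
  {6}  = ᶜ of {1,2,3,4,5}
  {1,4,6}  = {1,4} ∪ {4,6}
  {1,2,4,5}  = {2,5} ∪ {1,4}
  {2,4,5,6}  = {2,5} ∪ {4,6}
  {1,2,3,5,6}  = {1,2,3,5} ∪ {2,3,5,6}
  {2,3,4,5,6}  = {4,6} ∪ {2,3,5,6}
  [15 total]
Round 3 (7 new):
  {1}  = ᶜ of {2,3,4,5,6}
  {4}  = ᶜ of {1,2,3,5,6}
  {1,3}  = ᶜ of {2,4,5,6}
  {3,6}  = ᶜ of {1,2,4,5}
  {2,3,5}  = ᶜ of {1,4,6}
  {2,5,6}  = {2,5} ∪ {6}
  {1,2,4,5,6}  = {2,5} ∪ {1,4,6}
  [22 total]
Round 4 adds 9:
  {3}  = ᶜ of {1,2,4,5,6}
  {1,6}  = {6} ∪ {1}
  {1,2,5}  = {2,5} ∪ {1}
  {1,3,4}  = ᶜ of {2,5,6}
  {1,3,6}  = {1,3} ∪ {6}
  {2,4,5}  = {2,5} ∪ {4}
  {3,4,6}  = {4,6} ∪ {3,6}
  {1,2,5,6}  = {2,5,6} ∪ {1}
  {2,3,4,5}  = {2,3,5} ∪ {4}
  [31 total]
Round 5: 1 new —
  {3,4}  = ᶜ of {1,2,5,6}
  [32 total]
Round 6 adds nothing — fixpoint reached.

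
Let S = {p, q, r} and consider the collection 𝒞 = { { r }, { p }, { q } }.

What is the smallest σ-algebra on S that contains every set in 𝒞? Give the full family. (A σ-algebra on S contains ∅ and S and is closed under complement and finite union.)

|σ(𝒞)| = 8.  σ(𝒞) = { ∅, { p }, { q }, { r }, { p, q }, { p, r }, { q, r }, S }

Derivation:
Begin from { ∅, { p }, { q }, { r }, S } (that is, 𝒞 plus ∅ and S).
Pass 1 adds 3:
  { p, q }  = { r }ᶜ
  { p, r }  = { q }ᶜ
  { q, r }  = { p }ᶜ
  [8 total]
Pass 2: already closed under ᶜ and ∪.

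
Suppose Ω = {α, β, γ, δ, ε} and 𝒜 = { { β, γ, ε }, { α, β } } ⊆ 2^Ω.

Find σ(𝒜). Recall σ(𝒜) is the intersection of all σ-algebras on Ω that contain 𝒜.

Initial family (4 sets): { ∅, { α, β }, { β, γ, ε }, Ω }.
Pass 1 (3 new):
  { α, δ }  = { β, γ, ε }ᶜ
  { γ, δ, ε }  = { α, β }ᶜ
  { α, β, γ, ε }  = { α, β } ∪ { β, γ, ε }
  (now 7)
Pass 2: 4 new —
  { δ }  = { α, β, γ, ε }ᶜ
  { α, β, δ }  = { α, δ } ∪ { α, β }
  { α, γ, δ, ε }  = { γ, δ, ε } ∪ { α, δ }
  { β, γ, δ, ε }  = { γ, δ, ε } ∪ { β, γ, ε }
  (now 11)
Pass 3: +3 →
  { α }  = { β, γ, δ, ε }ᶜ
  { β }  = { α, γ, δ, ε }ᶜ
  { γ, ε }  = { α, β, δ }ᶜ
  (now 14)
Pass 4: +2 →
  { β, δ }  = { δ } ∪ { β }
  { α, γ, ε }  = { γ, ε } ∪ { α }
  (now 16)
After Pass 5 the family is unchanged; done.

σ(𝒜) = { ∅, { α }, { β }, { δ }, { α, β }, { α, δ }, { β, δ }, { γ, ε }, { α, β, δ }, { α, γ, ε }, { β, γ, ε }, { γ, δ, ε }, { α, β, γ, ε }, { α, γ, δ, ε }, { β, γ, δ, ε }, Ω }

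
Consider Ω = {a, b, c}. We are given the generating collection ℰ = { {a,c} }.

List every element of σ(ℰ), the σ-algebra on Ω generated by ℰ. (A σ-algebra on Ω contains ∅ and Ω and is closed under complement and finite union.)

Take S₀ = ℰ ∪ {∅, Ω} = { ∅, {a,c}, Ω }.
Iteration 1 (1 new):
  {b}  = Ω∖{a,c}
  |family| = 4
After Iteration 2 the family is unchanged; done.

Hence σ(ℰ) has 4 members: { ∅, {b}, {a,c}, Ω }.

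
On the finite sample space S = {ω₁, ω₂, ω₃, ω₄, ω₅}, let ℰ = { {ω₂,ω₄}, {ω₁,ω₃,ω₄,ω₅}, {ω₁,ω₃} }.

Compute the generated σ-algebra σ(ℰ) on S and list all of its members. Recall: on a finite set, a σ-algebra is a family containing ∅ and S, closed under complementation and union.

Take S₀ = ℰ ∪ {∅, S} = { {}, {ω₁,ω₃}, {ω₂,ω₄}, {ω₁,ω₃,ω₄,ω₅}, S }.
Pass 1: 4 new —
  {ω₂}  = {ω₁,ω₃,ω₄,ω₅}ᶜ
  {ω₁,ω₃,ω₅}  = {ω₂,ω₄}ᶜ
  {ω₂,ω₄,ω₅}  = {ω₁,ω₃}ᶜ
  {ω₁,ω₂,ω₃,ω₄}  = {ω₁,ω₃} ∪ {ω₂,ω₄}
  [9 total]
Pass 2 (3 new):
  {ω₅}  = {ω₁,ω₂,ω₃,ω₄}ᶜ
  {ω₁,ω₂,ω₃}  = {ω₂} ∪ {ω₁,ω₃}
  {ω₁,ω₂,ω₃,ω₅}  = {ω₁,ω₃,ω₅} ∪ {ω₂}
  [12 total]
Pass 3 adds 3:
  {ω₄}  = {ω₁,ω₂,ω₃,ω₅}ᶜ
  {ω₂,ω₅}  = {ω₂} ∪ {ω₅}
  {ω₄,ω₅}  = {ω₁,ω₂,ω₃}ᶜ
  [15 total]
Pass 4. New:
  {ω₁,ω₃,ω₄}  = {ω₂,ω₅}ᶜ
  [16 total]
Pass 5: no new sets; the family is a σ-algebra.

Hence σ(ℰ) has 16 members: { {}, {ω₂}, {ω₄}, {ω₅}, {ω₁,ω₃}, {ω₂,ω₄}, {ω₂,ω₅}, {ω₄,ω₅}, {ω₁,ω₂,ω₃}, {ω₁,ω₃,ω₄}, {ω₁,ω₃,ω₅}, {ω₂,ω₄,ω₅}, {ω₁,ω₂,ω₃,ω₄}, {ω₁,ω₂,ω₃,ω₅}, {ω₁,ω₃,ω₄,ω₅}, S }.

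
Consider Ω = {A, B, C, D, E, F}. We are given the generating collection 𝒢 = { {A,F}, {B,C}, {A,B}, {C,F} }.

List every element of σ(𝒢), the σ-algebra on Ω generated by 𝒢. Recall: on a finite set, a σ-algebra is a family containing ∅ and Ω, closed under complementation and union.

σ(𝒢) = { {}, {A}, {B}, {C}, {F}, {A,B}, {A,C}, {A,F}, {B,C}, {B,F}, {C,F}, {D,E}, {A,B,C}, {A,B,F}, {A,C,F}, {A,D,E}, {B,C,F}, {B,D,E}, {C,D,E}, {D,E,F}, {A,B,C,F}, {A,B,D,E}, {A,C,D,E}, {A,D,E,F}, {B,C,D,E}, {B,D,E,F}, {C,D,E,F}, {A,B,C,D,E}, {A,B,D,E,F}, {A,C,D,E,F}, {B,C,D,E,F}, Ω }

Derivation:
Seed the family with 𝒢 together with ∅ and Ω: { {}, {A,B}, {A,F}, {B,C}, {C,F}, Ω }.
Iteration 1: 9 new —
  {A,B,C}  = {B,C} ∪ {A,B}
  {A,B,F}  = {A,B} ∪ {A,F}
  {A,C,F}  = {C,F} ∪ {A,F}
  {B,C,F}  = {B,C} ∪ {C,F}
  {A,B,C,F}  = {B,C} ∪ {A,F}
  {A,B,D,E}  = complement {C,F}
  {A,D,E,F}  = complement {B,C}
  {B,C,D,E}  = complement {A,F}
  {C,D,E,F}  = complement {A,B}
  — 15 sets.
Iteration 2 adds 9:
  {D,E}  = complement {A,B,C,F}
  {A,D,E}  = complement {B,C,F}
  {B,D,E}  = complement {A,C,F}
  {C,D,E}  = complement {A,B,F}
  {D,E,F}  = complement {A,B,C}
  {A,B,C,D,E}  = {A,B,C} ∪ {B,C,D,E}
  {A,B,D,E,F}  = {A,B} ∪ {A,D,E,F}
  {A,C,D,E,F}  = {A,C,F} ∪ {C,D,E,F}
  {B,C,D,E,F}  = {C,D,E,F} ∪ {B,C,F}
  — 24 sets.
Iteration 3 adds 6:
  {A}  = complement {B,C,D,E,F}
  {B}  = complement {A,C,D,E,F}
  {C}  = complement {A,B,D,E,F}
  {F}  = complement {A,B,C,D,E}
  {A,C,D,E}  = {C,D,E} ∪ {A,D,E}
  {B,D,E,F}  = {D,E,F} ∪ {B,D,E}
  — 30 sets.
Iteration 4: +2 →
  {A,C}  = complement {B,D,E,F}
  {B,F}  = complement {A,C,D,E}
  — 32 sets.
Iteration 5: closed — nothing new.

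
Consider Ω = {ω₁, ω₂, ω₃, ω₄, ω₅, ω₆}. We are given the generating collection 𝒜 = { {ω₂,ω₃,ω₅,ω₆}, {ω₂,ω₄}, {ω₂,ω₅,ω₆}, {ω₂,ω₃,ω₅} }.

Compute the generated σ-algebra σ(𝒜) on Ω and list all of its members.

|σ(𝒜)| = 64.  σ(𝒜) = { {}, {ω₁}, {ω₂}, {ω₃}, {ω₄}, {ω₅}, {ω₆}, {ω₁,ω₂}, {ω₁,ω₃}, {ω₁,ω₄}, {ω₁,ω₅}, {ω₁,ω₆}, {ω₂,ω₃}, {ω₂,ω₄}, {ω₂,ω₅}, {ω₂,ω₆}, {ω₃,ω₄}, {ω₃,ω₅}, {ω₃,ω₆}, {ω₄,ω₅}, {ω₄,ω₆}, {ω₅,ω₆}, {ω₁,ω₂,ω₃}, {ω₁,ω₂,ω₄}, {ω₁,ω₂,ω₅}, {ω₁,ω₂,ω₆}, {ω₁,ω₃,ω₄}, {ω₁,ω₃,ω₅}, {ω₁,ω₃,ω₆}, {ω₁,ω₄,ω₅}, {ω₁,ω₄,ω₆}, {ω₁,ω₅,ω₆}, {ω₂,ω₃,ω₄}, {ω₂,ω₃,ω₅}, {ω₂,ω₃,ω₆}, {ω₂,ω₄,ω₅}, {ω₂,ω₄,ω₆}, {ω₂,ω₅,ω₆}, {ω₃,ω₄,ω₅}, {ω₃,ω₄,ω₆}, {ω₃,ω₅,ω₆}, {ω₄,ω₅,ω₆}, {ω₁,ω₂,ω₃,ω₄}, {ω₁,ω₂,ω₃,ω₅}, {ω₁,ω₂,ω₃,ω₆}, {ω₁,ω₂,ω₄,ω₅}, {ω₁,ω₂,ω₄,ω₆}, {ω₁,ω₂,ω₅,ω₆}, {ω₁,ω₃,ω₄,ω₅}, {ω₁,ω₃,ω₄,ω₆}, {ω₁,ω₃,ω₅,ω₆}, {ω₁,ω₄,ω₅,ω₆}, {ω₂,ω₃,ω₄,ω₅}, {ω₂,ω₃,ω₄,ω₆}, {ω₂,ω₃,ω₅,ω₆}, {ω₂,ω₄,ω₅,ω₆}, {ω₃,ω₄,ω₅,ω₆}, {ω₁,ω₂,ω₃,ω₄,ω₅}, {ω₁,ω₂,ω₃,ω₄,ω₆}, {ω₁,ω₂,ω₃,ω₅,ω₆}, {ω₁,ω₂,ω₄,ω₅,ω₆}, {ω₁,ω₃,ω₄,ω₅,ω₆}, {ω₂,ω₃,ω₄,ω₅,ω₆}, Ω }

Check:
Seed the family with 𝒜 together with ∅ and Ω: { {}, {ω₂,ω₄}, {ω₂,ω₃,ω₅}, {ω₂,ω₅,ω₆}, {ω₂,ω₃,ω₅,ω₆}, Ω }.
Iteration 1: +7 →
  {ω₁,ω₄}  = complement {ω₂,ω₃,ω₅,ω₆}
  {ω₁,ω₃,ω₄}  = complement {ω₂,ω₅,ω₆}
  {ω₁,ω₄,ω₆}  = complement {ω₂,ω₃,ω₅}
  {ω₁,ω₃,ω₅,ω₆}  = complement {ω₂,ω₄}
  {ω₂,ω₃,ω₄,ω₅}  = {ω₂,ω₃,ω₅} ∪ {ω₂,ω₄}
  {ω₂,ω₄,ω₅,ω₆}  = {ω₂,ω₅,ω₆} ∪ {ω₂,ω₄}
  {ω₂,ω₃,ω₄,ω₅,ω₆}  = {ω₂,ω₄} ∪ {ω₂,ω₃,ω₅,ω₆}
  |family| = 13
Iteration 2: 11 new —
  {ω₁}  = complement {ω₂,ω₃,ω₄,ω₅,ω₆}
  {ω₁,ω₃}  = complement {ω₂,ω₄,ω₅,ω₆}
  {ω₁,ω₆}  = complement {ω₂,ω₃,ω₄,ω₅}
  {ω₁,ω₂,ω₄}  = {ω₁,ω₄} ∪ {ω₂,ω₄}
  {ω₁,ω₂,ω₃,ω₄}  = {ω₁,ω₃,ω₄} ∪ {ω₂,ω₄}
  {ω₁,ω₂,ω₄,ω₆}  = {ω₁,ω₄,ω₆} ∪ {ω₂,ω₄}
  {ω₁,ω₃,ω₄,ω₆}  = {ω₁,ω₄,ω₆} ∪ {ω₁,ω₃,ω₄}
  {ω₁,ω₂,ω₃,ω₄,ω₅}  = {ω₂,ω₃,ω₄,ω₅} ∪ {ω₁,ω₃,ω₄}
  {ω₁,ω₂,ω₃,ω₅,ω₆}  = {ω₁,ω₃,ω₅,ω₆} ∪ {ω₂,ω₅,ω₆}
  {ω₁,ω₂,ω₄,ω₅,ω₆}  = {ω₂,ω₅,ω₆} ∪ {ω₁,ω₄,ω₆}
  {ω₁,ω₃,ω₄,ω₅,ω₆}  = {ω₁,ω₃,ω₅,ω₆} ∪ {ω₁,ω₄,ω₆}
  |family| = 24
Iteration 3. New:
  {ω₂}  = complement {ω₁,ω₃,ω₄,ω₅,ω₆}
  {ω₃}  = complement {ω₁,ω₂,ω₄,ω₅,ω₆}
  {ω₄}  = complement {ω₁,ω₂,ω₃,ω₅,ω₆}
  {ω₆}  = complement {ω₁,ω₂,ω₃,ω₄,ω₅}
  {ω₂,ω₅}  = complement {ω₁,ω₃,ω₄,ω₆}
  {ω₃,ω₅}  = complement {ω₁,ω₂,ω₄,ω₆}
  {ω₅,ω₆}  = complement {ω₁,ω₂,ω₃,ω₄}
  {ω₁,ω₃,ω₆}  = {ω₁,ω₆} ∪ {ω₁,ω₃}
  {ω₃,ω₅,ω₆}  = complement {ω₁,ω₂,ω₄}
  {ω₁,ω₂,ω₃,ω₅}  = {ω₁,ω₃} ∪ {ω₂,ω₃,ω₅}
  {ω₁,ω₂,ω₅,ω₆}  = {ω₁,ω₆} ∪ {ω₂,ω₅,ω₆}
  {ω₁,ω₂,ω₃,ω₄,ω₆}  = {ω₁,ω₆} ∪ {ω₁,ω₂,ω₃,ω₄}
  |family| = 36
Iteration 4 (22 new):
  {ω₅}  = complement {ω₁,ω₂,ω₃,ω₄,ω₆}
  {ω₁,ω₂}  = {ω₁} ∪ {ω₂}
  {ω₂,ω₃}  = {ω₂} ∪ {ω₃}
  {ω₂,ω₆}  = {ω₂} ∪ {ω₆}
  {ω₃,ω₄}  = complement {ω₁,ω₂,ω₅,ω₆}
  {ω₃,ω₆}  = {ω₆} ∪ {ω₃}
  {ω₄,ω₆}  = complement {ω₁,ω₂,ω₃,ω₅}
  {ω₁,ω₂,ω₃}  = {ω₂} ∪ {ω₁,ω₃}
  {ω₁,ω₂,ω₅}  = {ω₂,ω₅} ∪ {ω₁}
  {ω₁,ω₂,ω₆}  = {ω₁,ω₆} ∪ {ω₂}
  {ω₁,ω₃,ω₅}  = {ω₁} ∪ {ω₃,ω₅}
  {ω₁,ω₅,ω₆}  = {ω₅,ω₆} ∪ {ω₁}
  {ω₂,ω₃,ω₄}  = {ω₃} ∪ {ω₂,ω₄}
  {ω₂,ω₄,ω₅}  = complement {ω₁,ω₃,ω₆}
  {ω₂,ω₄,ω₆}  = {ω₆} ∪ {ω₂,ω₄}
  {ω₃,ω₄,ω₅}  = {ω₄} ∪ {ω₃,ω₅}
  {ω₄,ω₅,ω₆}  = {ω₅,ω₆} ∪ {ω₄}
  {ω₁,ω₂,ω₃,ω₆}  = {ω₁,ω₃,ω₆} ∪ {ω₂}
  {ω₁,ω₂,ω₄,ω₅}  = {ω₂,ω₅} ∪ {ω₁,ω₂,ω₄}
  {ω₁,ω₃,ω₄,ω₅}  = {ω₁,ω₃,ω₄} ∪ {ω₃,ω₅}
  {ω₁,ω₄,ω₅,ω₆}  = {ω₅,ω₆} ∪ {ω₁,ω₄,ω₆}
  {ω₃,ω₄,ω₅,ω₆}  = {ω₃,ω₅,ω₆} ∪ {ω₄}
  |family| = 58
Iteration 5 (6 new):
  {ω₁,ω₅}  = {ω₅} ∪ {ω₁}
  {ω₄,ω₅}  = complement {ω₁,ω₂,ω₃,ω₆}
  {ω₁,ω₄,ω₅}  = {ω₁,ω₄} ∪ {ω₅}
  {ω₂,ω₃,ω₆}  = {ω₂} ∪ {ω₃,ω₆}
  {ω₃,ω₄,ω₆}  = complement {ω₁,ω₂,ω₅}
  {ω₂,ω₃,ω₄,ω₆}  = {ω₂,ω₄,ω₆} ∪ {ω₃,ω₄}
  |family| = 64
After Iteration 6 the family is unchanged; done.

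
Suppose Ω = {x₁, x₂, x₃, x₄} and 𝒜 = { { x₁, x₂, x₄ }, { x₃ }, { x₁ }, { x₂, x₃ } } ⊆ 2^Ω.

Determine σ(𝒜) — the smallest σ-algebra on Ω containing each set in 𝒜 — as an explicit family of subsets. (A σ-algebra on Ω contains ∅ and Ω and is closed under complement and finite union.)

Initial family (6 sets): { {}, { x₁ }, { x₃ }, { x₂, x₃ }, { x₁, x₂, x₄ }, Ω }.
Iteration 1: 4 new —
  { x₁, x₃ }  = { x₃ } ∪ { x₁ }
  { x₁, x₄ }  = Ω∖{ x₂, x₃ }
  { x₁, x₂, x₃ }  = { x₂, x₃ } ∪ { x₁ }
  { x₂, x₃, x₄ }  = Ω∖{ x₁ }
  [10 total]
Iteration 2 adds 3:
  { x₄ }  = Ω∖{ x₁, x₂, x₃ }
  { x₂, x₄ }  = Ω∖{ x₁, x₃ }
  { x₁, x₃, x₄ }  = { x₃ } ∪ { x₁, x₄ }
  [13 total]
Iteration 3 (2 new):
  { x₂ }  = Ω∖{ x₁, x₃, x₄ }
  { x₃, x₄ }  = { x₃ } ∪ { x₄ }
  [15 total]
Iteration 4 adds 1:
  { x₁, x₂ }  = Ω∖{ x₃, x₄ }
  [16 total]
Iteration 5: stable.

Hence σ(𝒜) has 16 members: { {}, { x₁ }, { x₂ }, { x₃ }, { x₄ }, { x₁, x₂ }, { x₁, x₃ }, { x₁, x₄ }, { x₂, x₃ }, { x₂, x₄ }, { x₃, x₄ }, { x₁, x₂, x₃ }, { x₁, x₂, x₄ }, { x₁, x₃, x₄ }, { x₂, x₃, x₄ }, Ω }.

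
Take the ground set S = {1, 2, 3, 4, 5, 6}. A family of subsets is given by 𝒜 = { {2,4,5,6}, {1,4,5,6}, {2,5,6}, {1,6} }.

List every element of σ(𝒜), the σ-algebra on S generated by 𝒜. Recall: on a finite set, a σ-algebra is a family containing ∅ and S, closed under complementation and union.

Initial family (6 sets): { {}, {1,6}, {2,5,6}, {1,4,5,6}, {2,4,5,6}, S }.
Step 1 adds 6:
  {1,3}  = {2,4,5,6}ᶜ
  {2,3}  = {1,4,5,6}ᶜ
  {1,3,4}  = {2,5,6}ᶜ
  {1,2,5,6}  = {1,6} ∪ {2,5,6}
  {2,3,4,5}  = {1,6}ᶜ
  {1,2,4,5,6}  = {2,4,5,6} ∪ {1,6}
  (now 12)
Step 2: 12 new —
  {3}  = {1,2,4,5,6}ᶜ
  {3,4}  = {1,2,5,6}ᶜ
  {1,2,3}  = {2,3} ∪ {1,3}
  {1,3,6}  = {1,6} ∪ {1,3}
  {1,2,3,4}  = {1,3,4} ∪ {2,3}
  {1,2,3,6}  = {1,6} ∪ {2,3}
  {1,3,4,6}  = {1,6} ∪ {1,3,4}
  {2,3,5,6}  = {2,5,6} ∪ {2,3}
  {1,2,3,4,5}  = {2,3,4,5} ∪ {1,3,4}
  {1,2,3,5,6}  = {2,5,6} ∪ {1,3}
  {1,3,4,5,6}  = {1,4,5,6} ∪ {1,3,4}
  {2,3,4,5,6}  = {2,5,6} ∪ {2,3,4,5}
  (now 24)
Step 3 (12 new):
  {1}  = {2,3,4,5,6}ᶜ
  {2}  = {1,3,4,5,6}ᶜ
  {4}  = {1,2,3,5,6}ᶜ
  {6}  = {1,2,3,4,5}ᶜ
  {1,4}  = {2,3,5,6}ᶜ
  {2,5}  = {1,3,4,6}ᶜ
  {4,5}  = {1,2,3,6}ᶜ
  {5,6}  = {1,2,3,4}ᶜ
  {2,3,4}  = {3,4} ∪ {2,3}
  {2,4,5}  = {1,3,6}ᶜ
  {4,5,6}  = {1,2,3}ᶜ
  {1,2,3,4,6}  = {3,4} ∪ {1,2,3,6}
  (now 36)
Step 4. New:
  {5}  = {1,2,3,4,6}ᶜ
  {1,2}  = {1} ∪ {2}
  {2,4}  = {2} ∪ {4}
  {2,6}  = {2} ∪ {6}
  {3,6}  = {6} ∪ {3}
  {4,6}  = {6} ∪ {4}
  {1,2,4}  = {2} ∪ {1,4}
  {1,2,5}  = {2,5} ∪ {1}
  {1,2,6}  = {1,6} ∪ {2}
  {1,4,5}  = {1} ∪ {4,5}
  {1,4,6}  = {1,6} ∪ {1,4}
  {1,5,6}  = {2,3,4}ᶜ
  {2,3,5}  = {2,5} ∪ {3}
  {2,3,6}  = {6} ∪ {2,3}
  {3,4,5}  = {3,4} ∪ {4,5}
  {3,4,6}  = {3,4} ∪ {6}
  {3,5,6}  = {5,6} ∪ {3}
  {1,2,3,5}  = {2,5} ∪ {1,2,3}
  {1,2,4,5}  = {2,5} ∪ {1,4}
  {1,3,4,5}  = {4,5} ∪ {1,3,4}
  {1,3,5,6}  = {5,6} ∪ {1,3,6}
  {2,3,4,6}  = {2,3,4} ∪ {6}
  {3,4,5,6}  = {3,4} ∪ {5,6}
  (now 59)
Step 5: +5 →
  {1,5}  = {2,3,4,6}ᶜ
  {3,5}  = {5} ∪ {3}
  {1,3,5}  = {1,3} ∪ {5}
  {2,4,6}  = {2} ∪ {4,6}
  {1,2,4,6}  = {1,6} ∪ {2,4}
  (now 64)
Step 6: stable.

Therefore σ(𝒜) = { {}, {1}, {2}, {3}, {4}, {5}, {6}, {1,2}, {1,3}, {1,4}, {1,5}, {1,6}, {2,3}, {2,4}, {2,5}, {2,6}, {3,4}, {3,5}, {3,6}, {4,5}, {4,6}, {5,6}, {1,2,3}, {1,2,4}, {1,2,5}, {1,2,6}, {1,3,4}, {1,3,5}, {1,3,6}, {1,4,5}, {1,4,6}, {1,5,6}, {2,3,4}, {2,3,5}, {2,3,6}, {2,4,5}, {2,4,6}, {2,5,6}, {3,4,5}, {3,4,6}, {3,5,6}, {4,5,6}, {1,2,3,4}, {1,2,3,5}, {1,2,3,6}, {1,2,4,5}, {1,2,4,6}, {1,2,5,6}, {1,3,4,5}, {1,3,4,6}, {1,3,5,6}, {1,4,5,6}, {2,3,4,5}, {2,3,4,6}, {2,3,5,6}, {2,4,5,6}, {3,4,5,6}, {1,2,3,4,5}, {1,2,3,4,6}, {1,2,3,5,6}, {1,2,4,5,6}, {1,3,4,5,6}, {2,3,4,5,6}, S } (|σ(𝒜)| = 64).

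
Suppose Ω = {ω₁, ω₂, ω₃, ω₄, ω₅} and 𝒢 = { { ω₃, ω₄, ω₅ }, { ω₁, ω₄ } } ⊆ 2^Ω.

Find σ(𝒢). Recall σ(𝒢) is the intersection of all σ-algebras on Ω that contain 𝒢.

Start: 𝒢 ∪ {∅, Ω} = { ∅, { ω₁, ω₄ }, { ω₃, ω₄, ω₅ }, Ω }.
Round 1. New:
  { ω₁, ω₂ }  = Ω∖{ ω₃, ω₄, ω₅ }
  { ω₂, ω₃, ω₅ }  = Ω∖{ ω₁, ω₄ }
  { ω₁, ω₃, ω₄, ω₅ }  = { ω₃, ω₄, ω₅ } ∪ { ω₁, ω₄ }
  |family| = 7
Round 2: 4 new —
  { ω₂ }  = Ω∖{ ω₁, ω₃, ω₄, ω₅ }
  { ω₁, ω₂, ω₄ }  = { ω₁, ω₄ } ∪ { ω₁, ω₂ }
  { ω₁, ω₂, ω₃, ω₅ }  = { ω₂, ω₃, ω₅ } ∪ { ω₁, ω₂ }
  { ω₂, ω₃, ω₄, ω₅ }  = { ω₃, ω₄, ω₅ } ∪ { ω₂, ω₃, ω₅ }
  |family| = 11
Round 3: +3 →
  { ω₁ }  = Ω∖{ ω₂, ω₃, ω₄, ω₅ }
  { ω₄ }  = Ω∖{ ω₁, ω₂, ω₃, ω₅ }
  { ω₃, ω₅ }  = Ω∖{ ω₁, ω₂, ω₄ }
  |family| = 14
Round 4 adds 2:
  { ω₂, ω₄ }  = { ω₄ } ∪ { ω₂ }
  { ω₁, ω₃, ω₅ }  = { ω₃, ω₅ } ∪ { ω₁ }
  |family| = 16
Round 5: already closed under ᶜ and ∪.

Hence σ(𝒢) has 16 members: { ∅, { ω₁ }, { ω₂ }, { ω₄ }, { ω₁, ω₂ }, { ω₁, ω₄ }, { ω₂, ω₄ }, { ω₃, ω₅ }, { ω₁, ω₂, ω₄ }, { ω₁, ω₃, ω₅ }, { ω₂, ω₃, ω₅ }, { ω₃, ω₄, ω₅ }, { ω₁, ω₂, ω₃, ω₅ }, { ω₁, ω₃, ω₄, ω₅ }, { ω₂, ω₃, ω₄, ω₅ }, Ω }.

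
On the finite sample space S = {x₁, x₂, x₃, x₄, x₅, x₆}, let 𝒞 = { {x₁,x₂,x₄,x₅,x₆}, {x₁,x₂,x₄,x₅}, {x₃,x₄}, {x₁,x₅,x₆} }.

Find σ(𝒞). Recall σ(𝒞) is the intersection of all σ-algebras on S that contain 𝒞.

Initial family (6 sets): { ∅, {x₃,x₄}, {x₁,x₅,x₆}, {x₁,x₂,x₄,x₅}, {x₁,x₂,x₄,x₅,x₆}, S }.
Iteration 1. New:
  {x₃}  = complement {x₁,x₂,x₄,x₅,x₆}
  {x₃,x₆}  = complement {x₁,x₂,x₄,x₅}
  {x₂,x₃,x₄}  = complement {x₁,x₅,x₆}
  {x₁,x₂,x₅,x₆}  = complement {x₃,x₄}
  {x₁,x₂,x₃,x₄,x₅}  = {x₃,x₄} ∪ {x₁,x₂,x₄,x₅}
  {x₁,x₃,x₄,x₅,x₆}  = {x₃,x₄} ∪ {x₁,x₅,x₆}
  — 12 sets.
Iteration 2 adds 6:
  {x₂}  = complement {x₁,x₃,x₄,x₅,x₆}
  {x₆}  = complement {x₁,x₂,x₃,x₄,x₅}
  {x₃,x₄,x₆}  = {x₃,x₄} ∪ {x₃,x₆}
  {x₁,x₃,x₅,x₆}  = {x₃} ∪ {x₁,x₅,x₆}
  {x₂,x₃,x₄,x₆}  = {x₂,x₃,x₄} ∪ {x₃,x₆}
  {x₁,x₂,x₃,x₅,x₆}  = {x₃} ∪ {x₁,x₂,x₅,x₆}
  — 18 sets.
Iteration 3: 7 new —
  {x₄}  = complement {x₁,x₂,x₃,x₅,x₆}
  {x₁,x₅}  = complement {x₂,x₃,x₄,x₆}
  {x₂,x₃}  = {x₃} ∪ {x₂}
  {x₂,x₄}  = complement {x₁,x₃,x₅,x₆}
  {x₂,x₆}  = {x₆} ∪ {x₂}
  {x₁,x₂,x₅}  = complement {x₃,x₄,x₆}
  {x₂,x₃,x₆}  = {x₃,x₆} ∪ {x₂}
  — 25 sets.
Iteration 4: +7 →
  {x₄,x₆}  = {x₆} ∪ {x₄}
  {x₁,x₃,x₅}  = {x₃} ∪ {x₁,x₅}
  {x₁,x₄,x₅}  = complement {x₂,x₃,x₆}
  {x₂,x₄,x₆}  = {x₂,x₆} ∪ {x₄}
  {x₁,x₂,x₃,x₅}  = {x₃} ∪ {x₁,x₂,x₅}
  {x₁,x₃,x₄,x₅}  = complement {x₂,x₆}
  {x₁,x₄,x₅,x₆}  = complement {x₂,x₃}
  — 32 sets.
Iteration 5: closed — nothing new.

σ(𝒞) = { ∅, {x₂}, {x₃}, {x₄}, {x₆}, {x₁,x₅}, {x₂,x₃}, {x₂,x₄}, {x₂,x₆}, {x₃,x₄}, {x₃,x₆}, {x₄,x₆}, {x₁,x₂,x₅}, {x₁,x₃,x₅}, {x₁,x₄,x₅}, {x₁,x₅,x₆}, {x₂,x₃,x₄}, {x₂,x₃,x₆}, {x₂,x₄,x₆}, {x₃,x₄,x₆}, {x₁,x₂,x₃,x₅}, {x₁,x₂,x₄,x₅}, {x₁,x₂,x₅,x₆}, {x₁,x₃,x₄,x₅}, {x₁,x₃,x₅,x₆}, {x₁,x₄,x₅,x₆}, {x₂,x₃,x₄,x₆}, {x₁,x₂,x₃,x₄,x₅}, {x₁,x₂,x₃,x₅,x₆}, {x₁,x₂,x₄,x₅,x₆}, {x₁,x₃,x₄,x₅,x₆}, S }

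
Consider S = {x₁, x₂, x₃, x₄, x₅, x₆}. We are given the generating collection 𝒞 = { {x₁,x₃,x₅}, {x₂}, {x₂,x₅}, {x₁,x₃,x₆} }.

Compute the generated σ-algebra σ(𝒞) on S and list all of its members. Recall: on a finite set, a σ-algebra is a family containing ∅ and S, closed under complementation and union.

Initial family (6 sets): { {}, {x₂}, {x₂,x₅}, {x₁,x₃,x₅}, {x₁,x₃,x₆}, S }.
Round 1: +8 →
  {x₂,x₄,x₅}  = S∖{x₁,x₃,x₆}
  {x₂,x₄,x₆}  = S∖{x₁,x₃,x₅}
  {x₁,x₂,x₃,x₅}  = {x₂,x₅} ∪ {x₁,x₃,x₅}
  {x₁,x₂,x₃,x₆}  = {x₁,x₃,x₆} ∪ {x₂}
  {x₁,x₃,x₄,x₆}  = S∖{x₂,x₅}
  {x₁,x₃,x₅,x₆}  = {x₁,x₃,x₆} ∪ {x₁,x₃,x₅}
  {x₁,x₂,x₃,x₅,x₆}  = {x₂,x₅} ∪ {x₁,x₃,x₆}
  {x₁,x₃,x₄,x₅,x₆}  = S∖{x₂}
Round 2 (7 new):
  {x₄}  = S∖{x₁,x₂,x₃,x₅,x₆}
  {x₂,x₄}  = S∖{x₁,x₃,x₅,x₆}
  {x₄,x₅}  = S∖{x₁,x₂,x₃,x₆}
  {x₄,x₆}  = S∖{x₁,x₂,x₃,x₅}
  {x₂,x₄,x₅,x₆}  = {x₂,x₄,x₆} ∪ {x₂,x₅}
  {x₁,x₂,x₃,x₄,x₅}  = {x₁,x₃,x₅} ∪ {x₂,x₄,x₅}
  {x₁,x₂,x₃,x₄,x₆}  = {x₂,x₄,x₆} ∪ {x₁,x₃,x₆}
Round 3: 5 new —
  {x₅}  = S∖{x₁,x₂,x₃,x₄,x₆}
  {x₆}  = S∖{x₁,x₂,x₃,x₄,x₅}
  {x₁,x₃}  = S∖{x₂,x₄,x₅,x₆}
  {x₄,x₅,x₆}  = {x₄,x₅} ∪ {x₄,x₆}
  {x₁,x₃,x₄,x₅}  = {x₁,x₃,x₅} ∪ {x₄,x₅}
Round 4 adds 6:
  {x₂,x₆}  = S∖{x₁,x₃,x₄,x₅}
  {x₅,x₆}  = {x₆} ∪ {x₅}
  {x₁,x₂,x₃}  = S∖{x₄,x₅,x₆}
  {x₁,x₃,x₄}  = {x₁,x₃} ∪ {x₄}
  {x₂,x₅,x₆}  = {x₂,x₅} ∪ {x₆}
  {x₁,x₂,x₃,x₄}  = {x₁,x₃} ∪ {x₂,x₄}
Round 5 adds nothing — fixpoint reached.

Hence σ(𝒞) has 32 members: { {}, {x₂}, {x₄}, {x₅}, {x₆}, {x₁,x₃}, {x₂,x₄}, {x₂,x₅}, {x₂,x₆}, {x₄,x₅}, {x₄,x₆}, {x₅,x₆}, {x₁,x₂,x₃}, {x₁,x₃,x₄}, {x₁,x₃,x₅}, {x₁,x₃,x₆}, {x₂,x₄,x₅}, {x₂,x₄,x₆}, {x₂,x₅,x₆}, {x₄,x₅,x₆}, {x₁,x₂,x₃,x₄}, {x₁,x₂,x₃,x₅}, {x₁,x₂,x₃,x₆}, {x₁,x₃,x₄,x₅}, {x₁,x₃,x₄,x₆}, {x₁,x₃,x₅,x₆}, {x₂,x₄,x₅,x₆}, {x₁,x₂,x₃,x₄,x₅}, {x₁,x₂,x₃,x₄,x₆}, {x₁,x₂,x₃,x₅,x₆}, {x₁,x₃,x₄,x₅,x₆}, S }.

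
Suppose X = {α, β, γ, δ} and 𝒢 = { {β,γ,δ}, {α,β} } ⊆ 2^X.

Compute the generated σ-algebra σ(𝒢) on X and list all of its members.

Initial family (4 sets): { ∅, {α,β}, {β,γ,δ}, X }.
Iteration 1 (2 new):
  {α}  = X∖{β,γ,δ}
  {γ,δ}  = X∖{α,β}
  |family| = 6
Iteration 2: +1 →
  {α,γ,δ}  = {γ,δ} ∪ {α}
  |family| = 7
Iteration 3 (1 new):
  {β}  = X∖{α,γ,δ}
  |family| = 8
Iteration 4: stable.

Hence σ(𝒢) has 8 members: { ∅, {α}, {β}, {α,β}, {γ,δ}, {α,γ,δ}, {β,γ,δ}, X }.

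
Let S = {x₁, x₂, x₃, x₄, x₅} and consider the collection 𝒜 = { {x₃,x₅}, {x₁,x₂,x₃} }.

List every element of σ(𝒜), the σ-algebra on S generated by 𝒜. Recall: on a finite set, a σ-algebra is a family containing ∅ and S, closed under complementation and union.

σ(𝒜) = { {}, {x₃}, {x₄}, {x₅}, {x₁,x₂}, {x₃,x₄}, {x₃,x₅}, {x₄,x₅}, {x₁,x₂,x₃}, {x₁,x₂,x₄}, {x₁,x₂,x₅}, {x₃,x₄,x₅}, {x₁,x₂,x₃,x₄}, {x₁,x₂,x₃,x₅}, {x₁,x₂,x₄,x₅}, S }

Trace:
Start: 𝒜 ∪ {∅, S} = { {}, {x₃,x₅}, {x₁,x₂,x₃}, S }.
Step 1: +3 →
  {x₄,x₅}  = S∖{x₁,x₂,x₃}
  {x₁,x₂,x₄}  = S∖{x₃,x₅}
  {x₁,x₂,x₃,x₅}  = {x₃,x₅} ∪ {x₁,x₂,x₃}
  (now 7)
Step 2 adds 4:
  {x₄}  = S∖{x₁,x₂,x₃,x₅}
  {x₃,x₄,x₅}  = {x₄,x₅} ∪ {x₃,x₅}
  {x₁,x₂,x₃,x₄}  = {x₁,x₂,x₃} ∪ {x₁,x₂,x₄}
  {x₁,x₂,x₄,x₅}  = {x₄,x₅} ∪ {x₁,x₂,x₄}
  (now 11)
Step 3. New:
  {x₃}  = S∖{x₁,x₂,x₄,x₅}
  {x₅}  = S∖{x₁,x₂,x₃,x₄}
  {x₁,x₂}  = S∖{x₃,x₄,x₅}
  (now 14)
Step 4: 2 new —
  {x₃,x₄}  = {x₃} ∪ {x₄}
  {x₁,x₂,x₅}  = {x₁,x₂} ∪ {x₅}
  (now 16)
Step 5: already closed under ᶜ and ∪.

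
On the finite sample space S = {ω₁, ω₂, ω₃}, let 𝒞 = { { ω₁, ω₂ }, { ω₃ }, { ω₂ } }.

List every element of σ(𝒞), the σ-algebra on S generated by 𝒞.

Initial family (5 sets): { ∅, { ω₂ }, { ω₃ }, { ω₁, ω₂ }, S }.
Step 1: +2 →
  { ω₁, ω₃ }  = ᶜ of { ω₂ }
  { ω₂, ω₃ }  = { ω₃ } ∪ { ω₂ }
  (now 7)
Step 2 (1 new):
  { ω₁ }  = ᶜ of { ω₂, ω₃ }
  (now 8)
Step 3: stable.

Hence σ(𝒞) has 8 members: { ∅, { ω₁ }, { ω₂ }, { ω₃ }, { ω₁, ω₂ }, { ω₁, ω₃ }, { ω₂, ω₃ }, S }.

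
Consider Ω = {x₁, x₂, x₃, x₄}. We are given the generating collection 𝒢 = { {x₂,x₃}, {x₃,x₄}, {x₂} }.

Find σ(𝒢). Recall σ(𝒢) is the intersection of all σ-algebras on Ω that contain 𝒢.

σ(𝒢) (16 sets): { {}, {x₁}, {x₂}, {x₃}, {x₄}, {x₁,x₂}, {x₁,x₃}, {x₁,x₄}, {x₂,x₃}, {x₂,x₄}, {x₃,x₄}, {x₁,x₂,x₃}, {x₁,x₂,x₄}, {x₁,x₃,x₄}, {x₂,x₃,x₄}, Ω }

Working:
Initial family (5 sets): { {}, {x₂}, {x₂,x₃}, {x₃,x₄}, Ω }.
Round 1 (4 new):
  {x₁,x₂}  = complement {x₃,x₄}
  {x₁,x₄}  = complement {x₂,x₃}
  {x₁,x₃,x₄}  = complement {x₂}
  {x₂,x₃,x₄}  = {x₃,x₄} ∪ {x₂,x₃}
  [9 total]
Round 2 adds 3:
  {x₁}  = complement {x₂,x₃,x₄}
  {x₁,x₂,x₃}  = {x₁,x₂} ∪ {x₂,x₃}
  {x₁,x₂,x₄}  = {x₁,x₂} ∪ {x₁,x₄}
  [12 total]
Round 3. New:
  {x₃}  = complement {x₁,x₂,x₄}
  {x₄}  = complement {x₁,x₂,x₃}
  [14 total]
Round 4 (2 new):
  {x₁,x₃}  = {x₃} ∪ {x₁}
  {x₂,x₄}  = {x₄} ∪ {x₂}
  [16 total]
Round 5: already closed under ᶜ and ∪.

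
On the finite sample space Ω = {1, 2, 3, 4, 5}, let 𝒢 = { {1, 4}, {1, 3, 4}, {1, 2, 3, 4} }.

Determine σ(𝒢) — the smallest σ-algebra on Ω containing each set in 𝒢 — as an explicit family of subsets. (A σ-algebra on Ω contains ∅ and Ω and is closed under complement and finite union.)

Take S₀ = 𝒢 ∪ {∅, Ω} = { ∅, {1, 4}, {1, 3, 4}, {1, 2, 3, 4}, Ω }.
Pass 1. New:
  {5}  = complement {1, 2, 3, 4}
  {2, 5}  = complement {1, 3, 4}
  {2, 3, 5}  = complement {1, 4}
  (now 8)
Pass 2. New:
  {1, 4, 5}  = {1, 4} ∪ {5}
  {1, 2, 4, 5}  = {2, 5} ∪ {1, 4}
  {1, 3, 4, 5}  = {1, 3, 4} ∪ {5}
  (now 11)
Pass 3 (3 new):
  {2}  = complement {1, 3, 4, 5}
  {3}  = complement {1, 2, 4, 5}
  {2, 3}  = complement {1, 4, 5}
  (now 14)
Pass 4. New:
  {3, 5}  = {3} ∪ {5}
  {1, 2, 4}  = {1, 4} ∪ {2}
  (now 16)
After Pass 5 the family is unchanged; done.

σ(𝒢) = { ∅, {2}, {3}, {5}, {1, 4}, {2, 3}, {2, 5}, {3, 5}, {1, 2, 4}, {1, 3, 4}, {1, 4, 5}, {2, 3, 5}, {1, 2, 3, 4}, {1, 2, 4, 5}, {1, 3, 4, 5}, Ω }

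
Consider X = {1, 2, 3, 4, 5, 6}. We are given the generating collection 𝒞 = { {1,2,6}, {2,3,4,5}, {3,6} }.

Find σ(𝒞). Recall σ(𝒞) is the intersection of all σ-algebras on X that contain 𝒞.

Begin from { {}, {3,6}, {1,2,6}, {2,3,4,5}, X } (that is, 𝒞 plus ∅ and X).
Pass 1: 5 new —
  {1,6}  = complement {2,3,4,5}
  {3,4,5}  = complement {1,2,6}
  {1,2,3,6}  = {3,6} ∪ {1,2,6}
  {1,2,4,5}  = complement {3,6}
  {2,3,4,5,6}  = {3,6} ∪ {2,3,4,5}
  — 10 sets.
Pass 2 adds 7:
  {1}  = complement {2,3,4,5,6}
  {4,5}  = complement {1,2,3,6}
  {1,3,6}  = {1,6} ∪ {3,6}
  {3,4,5,6}  = {3,4,5} ∪ {3,6}
  {1,2,3,4,5}  = {3,4,5} ∪ {1,2,4,5}
  {1,2,4,5,6}  = {1,6} ∪ {1,2,4,5}
  {1,3,4,5,6}  = {3,4,5} ∪ {1,6}
  — 17 sets.
Pass 3: +8 →
  {2}  = complement {1,3,4,5,6}
  {3}  = complement {1,2,4,5,6}
  {6}  = complement {1,2,3,4,5}
  {1,2}  = complement {3,4,5,6}
  {1,4,5}  = {4,5} ∪ {1}
  {2,4,5}  = complement {1,3,6}
  {1,3,4,5}  = {3,4,5} ∪ {1}
  {1,4,5,6}  = {4,5} ∪ {1,6}
  — 25 sets.
Pass 4: +7 →
  {1,3}  = {3} ∪ {1}
  {2,3}  = complement {1,4,5,6}
  {2,6}  = complement {1,3,4,5}
  {1,2,3}  = {1,2} ∪ {3}
  {2,3,6}  = complement {1,4,5}
  {4,5,6}  = {6} ∪ {4,5}
  {2,4,5,6}  = {6} ∪ {2,4,5}
  — 32 sets.
Pass 5: closed — nothing new.

Therefore σ(𝒞) = { {}, {1}, {2}, {3}, {6}, {1,2}, {1,3}, {1,6}, {2,3}, {2,6}, {3,6}, {4,5}, {1,2,3}, {1,2,6}, {1,3,6}, {1,4,5}, {2,3,6}, {2,4,5}, {3,4,5}, {4,5,6}, {1,2,3,6}, {1,2,4,5}, {1,3,4,5}, {1,4,5,6}, {2,3,4,5}, {2,4,5,6}, {3,4,5,6}, {1,2,3,4,5}, {1,2,4,5,6}, {1,3,4,5,6}, {2,3,4,5,6}, X } (|σ(𝒞)| = 32).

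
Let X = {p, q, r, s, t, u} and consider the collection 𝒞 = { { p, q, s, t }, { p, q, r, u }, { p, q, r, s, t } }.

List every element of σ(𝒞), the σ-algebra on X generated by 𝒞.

Begin from { ∅, { p, q, r, u }, { p, q, s, t }, { p, q, r, s, t }, X } (that is, 𝒞 plus ∅ and X).
Step 1: +3 →
  { u }  = ᶜ of { p, q, r, s, t }
  { r, u }  = ᶜ of { p, q, s, t }
  { s, t }  = ᶜ of { p, q, r, u }
  [8 total]
Step 2: +3 →
  { s, t, u }  = { s, t } ∪ { u }
  { r, s, t, u }  = { s, t } ∪ { r, u }
  { p, q, s, t, u }  = { p, q, s, t } ∪ { u }
  [11 total]
Step 3. New:
  { r }  = ᶜ of { p, q, s, t, u }
  { p, q }  = ᶜ of { r, s, t, u }
  { p, q, r }  = ᶜ of { s, t, u }
  [14 total]
Step 4: +2 →
  { p, q, u }  = { p, q } ∪ { u }
  { r, s, t }  = { s, t } ∪ { r }
  [16 total]
After Step 5 the family is unchanged; done.

Hence σ(𝒞) has 16 members: { ∅, { r }, { u }, { p, q }, { r, u }, { s, t }, { p, q, r }, { p, q, u }, { r, s, t }, { s, t, u }, { p, q, r, u }, { p, q, s, t }, { r, s, t, u }, { p, q, r, s, t }, { p, q, s, t, u }, X }.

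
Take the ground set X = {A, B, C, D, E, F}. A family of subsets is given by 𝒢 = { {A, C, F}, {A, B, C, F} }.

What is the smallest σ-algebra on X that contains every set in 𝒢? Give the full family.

Answer: σ(𝒢) = { {}, {B}, {D, E}, {A, C, F}, {B, D, E}, {A, B, C, F}, {A, C, D, E, F}, X }

Check:
Take S₀ = 𝒢 ∪ {∅, X} = { {}, {A, C, F}, {A, B, C, F}, X }.
Pass 1 (2 new):
  {D, E}  = ᶜ of {A, B, C, F}
  {B, D, E}  = ᶜ of {A, C, F}
  (now 6)
Pass 2. New:
  {A, C, D, E, F}  = {D, E} ∪ {A, C, F}
  (now 7)
Pass 3: 1 new —
  {B}  = ᶜ of {A, C, D, E, F}
  (now 8)
Pass 4: no new sets; the family is a σ-algebra.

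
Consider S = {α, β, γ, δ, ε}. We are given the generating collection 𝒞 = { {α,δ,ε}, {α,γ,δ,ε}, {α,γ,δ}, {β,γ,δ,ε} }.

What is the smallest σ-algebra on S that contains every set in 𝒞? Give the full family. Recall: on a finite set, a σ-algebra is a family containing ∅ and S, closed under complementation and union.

Answer: σ(𝒞) = { {}, {α}, {β}, {γ}, {δ}, {ε}, {α,β}, {α,γ}, {α,δ}, {α,ε}, {β,γ}, {β,δ}, {β,ε}, {γ,δ}, {γ,ε}, {δ,ε}, {α,β,γ}, {α,β,δ}, {α,β,ε}, {α,γ,δ}, {α,γ,ε}, {α,δ,ε}, {β,γ,δ}, {β,γ,ε}, {β,δ,ε}, {γ,δ,ε}, {α,β,γ,δ}, {α,β,γ,ε}, {α,β,δ,ε}, {α,γ,δ,ε}, {β,γ,δ,ε}, S }

Check:
Initial family (6 sets): { {}, {α,γ,δ}, {α,δ,ε}, {α,γ,δ,ε}, {β,γ,δ,ε}, S }.
Round 1: 4 new —
  {α}  = ᶜ of {β,γ,δ,ε}
  {β}  = ᶜ of {α,γ,δ,ε}
  {β,γ}  = ᶜ of {α,δ,ε}
  {β,ε}  = ᶜ of {α,γ,δ}
  [10 total]
Round 2 (6 new):
  {α,β}  = {β} ∪ {α}
  {α,β,γ}  = {β,γ} ∪ {α}
  {α,β,ε}  = {β,ε} ∪ {α}
  {β,γ,ε}  = {β,ε} ∪ {β,γ}
  {α,β,γ,δ}  = {β} ∪ {α,γ,δ}
  {α,β,δ,ε}  = {α,δ,ε} ∪ {β,ε}
  [16 total]
Round 3 adds 7:
  {γ}  = ᶜ of {α,β,δ,ε}
  {ε}  = ᶜ of {α,β,γ,δ}
  {α,δ}  = ᶜ of {β,γ,ε}
  {γ,δ}  = ᶜ of {α,β,ε}
  {δ,ε}  = ᶜ of {α,β,γ}
  {γ,δ,ε}  = ᶜ of {α,β}
  {α,β,γ,ε}  = {β,ε} ∪ {α,β,γ}
  [23 total]
Round 4. New:
  {δ}  = ᶜ of {α,β,γ,ε}
  {α,γ}  = {γ} ∪ {α}
  {α,ε}  = {ε} ∪ {α}
  {γ,ε}  = {ε} ∪ {γ}
  {α,β,δ}  = {α,β} ∪ {α,δ}
  {β,γ,δ}  = {γ,δ} ∪ {β}
  {β,δ,ε}  = {β,ε} ∪ {δ,ε}
  [30 total]
Round 5: 2 new —
  {β,δ}  = {β} ∪ {δ}
  {α,γ,ε}  = {ε} ∪ {α,γ}
  [32 total]
Round 6: no new sets; the family is a σ-algebra.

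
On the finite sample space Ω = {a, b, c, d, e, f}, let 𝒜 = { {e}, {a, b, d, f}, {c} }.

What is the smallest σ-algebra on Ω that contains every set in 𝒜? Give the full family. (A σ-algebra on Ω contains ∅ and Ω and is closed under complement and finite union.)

Take S₀ = 𝒜 ∪ {∅, Ω} = { {}, {c}, {e}, {a, b, d, f}, Ω }.
Pass 1. New:
  {c, e}  = ᶜ of {a, b, d, f}
  {a, b, c, d, f}  = ᶜ of {e}
  {a, b, d, e, f}  = ᶜ of {c}
  — 8 sets.
Pass 2: no new sets; the family is a σ-algebra.

Hence σ(𝒜) has 8 members: { {}, {c}, {e}, {c, e}, {a, b, d, f}, {a, b, c, d, f}, {a, b, d, e, f}, Ω }.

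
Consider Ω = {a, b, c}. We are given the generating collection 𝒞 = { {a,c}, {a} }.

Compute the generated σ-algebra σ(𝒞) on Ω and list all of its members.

|σ(𝒞)| = 8.  σ(𝒞) = { {}, {a}, {b}, {c}, {a,b}, {a,c}, {b,c}, Ω }

Check:
Begin from { {}, {a}, {a,c}, Ω } (that is, 𝒞 plus ∅ and Ω).
Round 1 adds 2:
  {b}  = Ω∖{a,c}
  {b,c}  = Ω∖{a}
  |family| = 6
Round 2: +1 →
  {a,b}  = {b} ∪ {a}
  |family| = 7
Round 3 (1 new):
  {c}  = Ω∖{a,b}
  |family| = 8
Round 4: already closed under ᶜ and ∪.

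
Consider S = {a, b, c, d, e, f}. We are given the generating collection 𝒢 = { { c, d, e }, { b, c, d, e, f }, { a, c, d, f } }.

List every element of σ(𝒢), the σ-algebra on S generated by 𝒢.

σ(𝒢) (32 sets): { {}, { a }, { b }, { e }, { f }, { a, b }, { a, e }, { a, f }, { b, e }, { b, f }, { c, d }, { e, f }, { a, b, e }, { a, b, f }, { a, c, d }, { a, e, f }, { b, c, d }, { b, e, f }, { c, d, e }, { c, d, f }, { a, b, c, d }, { a, b, e, f }, { a, c, d, e }, { a, c, d, f }, { b, c, d, e }, { b, c, d, f }, { c, d, e, f }, { a, b, c, d, e }, { a, b, c, d, f }, { a, c, d, e, f }, { b, c, d, e, f }, S }

Working:
Take S₀ = 𝒢 ∪ {∅, S} = { {}, { c, d, e }, { a, c, d, f }, { b, c, d, e, f }, S }.
Pass 1 (4 new):
  { a }  = S∖{ b, c, d, e, f }
  { b, e }  = S∖{ a, c, d, f }
  { a, b, f }  = S∖{ c, d, e }
  { a, c, d, e, f }  = { c, d, e } ∪ { a, c, d, f }
  (now 9)
Pass 2 (6 new):
  { b }  = S∖{ a, c, d, e, f }
  { a, b, e }  = { b, e } ∪ { a }
  { a, b, e, f }  = { b, e } ∪ { a, b, f }
  { a, c, d, e }  = { c, d, e } ∪ { a }
  { b, c, d, e }  = { b, e } ∪ { c, d, e }
  { a, b, c, d, f }  = { a, c, d, f } ∪ { a, b, f }
  (now 15)
Pass 3 (7 new):
  { e }  = S∖{ a, b, c, d, f }
  { a, b }  = { b } ∪ { a }
  { a, f }  = S∖{ b, c, d, e }
  { b, f }  = S∖{ a, c, d, e }
  { c, d }  = S∖{ a, b, e, f }
  { c, d, f }  = S∖{ a, b, e }
  { a, b, c, d, e }  = { b, e } ∪ { a, c, d, e }
  (now 22)
Pass 4: +9 →
  { f }  = S∖{ a, b, c, d, e }
  { a, e }  = { e } ∪ { a }
  { a, c, d }  = { c, d } ∪ { a }
  { a, e, f }  = { a, f } ∪ { e }
  { b, c, d }  = { c, d } ∪ { b }
  { b, e, f }  = { b, e } ∪ { b, f }
  { a, b, c, d }  = { c, d } ∪ { a, b }
  { b, c, d, f }  = { c, d } ∪ { b, f }
  { c, d, e, f }  = S∖{ a, b }
  (now 31)
Pass 5: 1 new —
  { e, f }  = S∖{ a, b, c, d }
  (now 32)
Pass 6: already closed under ᶜ and ∪.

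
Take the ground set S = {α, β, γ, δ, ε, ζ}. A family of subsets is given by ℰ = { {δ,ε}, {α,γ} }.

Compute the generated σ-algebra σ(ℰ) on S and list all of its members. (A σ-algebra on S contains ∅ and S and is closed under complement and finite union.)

Begin from { ∅, {α,γ}, {δ,ε}, S } (that is, ℰ plus ∅ and S).
Pass 1: +3 →
  {α,β,γ,ζ}  = S∖{δ,ε}
  {α,γ,δ,ε}  = {δ,ε} ∪ {α,γ}
  {β,δ,ε,ζ}  = S∖{α,γ}
  |family| = 7
Pass 2: +1 →
  {β,ζ}  = S∖{α,γ,δ,ε}
  |family| = 8
Pass 3: no new sets; the family is a σ-algebra.

Therefore σ(ℰ) = { ∅, {α,γ}, {β,ζ}, {δ,ε}, {α,β,γ,ζ}, {α,γ,δ,ε}, {β,δ,ε,ζ}, S } (|σ(ℰ)| = 8).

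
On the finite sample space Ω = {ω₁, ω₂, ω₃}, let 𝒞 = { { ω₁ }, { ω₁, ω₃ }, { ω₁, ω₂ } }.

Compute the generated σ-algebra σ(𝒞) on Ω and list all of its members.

Answer: σ(𝒞) = { ∅, { ω₁ }, { ω₂ }, { ω₃ }, { ω₁, ω₂ }, { ω₁, ω₃ }, { ω₂, ω₃ }, Ω }

Derivation:
Start: 𝒞 ∪ {∅, Ω} = { ∅, { ω₁ }, { ω₁, ω₂ }, { ω₁, ω₃ }, Ω }.
Step 1. New:
  { ω₂ }  = Ω∖{ ω₁, ω₃ }
  { ω₃ }  = Ω∖{ ω₁, ω₂ }
  { ω₂, ω₃ }  = Ω∖{ ω₁ }
  [8 total]
Step 2: no new sets; the family is a σ-algebra.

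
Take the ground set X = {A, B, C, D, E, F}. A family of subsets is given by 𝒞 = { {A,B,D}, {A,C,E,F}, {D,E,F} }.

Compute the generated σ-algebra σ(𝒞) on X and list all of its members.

σ(𝒞) = { ∅, {A}, {B}, {C}, {D}, {A,B}, {A,C}, {A,D}, {B,C}, {B,D}, {C,D}, {E,F}, {A,B,C}, {A,B,D}, {A,C,D}, {A,E,F}, {B,C,D}, {B,E,F}, {C,E,F}, {D,E,F}, {A,B,C,D}, {A,B,E,F}, {A,C,E,F}, {A,D,E,F}, {B,C,E,F}, {B,D,E,F}, {C,D,E,F}, {A,B,C,E,F}, {A,B,D,E,F}, {A,C,D,E,F}, {B,C,D,E,F}, X }

Check:
Start: 𝒞 ∪ {∅, X} = { ∅, {A,B,D}, {D,E,F}, {A,C,E,F}, X }.
Iteration 1: +5 →
  {B,D}  = {A,C,E,F}ᶜ
  {A,B,C}  = {D,E,F}ᶜ
  {C,E,F}  = {A,B,D}ᶜ
  {A,B,D,E,F}  = {D,E,F} ∪ {A,B,D}
  {A,C,D,E,F}  = {A,C,E,F} ∪ {D,E,F}
Iteration 2. New:
  {B}  = {A,C,D,E,F}ᶜ
  {C}  = {A,B,D,E,F}ᶜ
  {A,B,C,D}  = {A,B,C} ∪ {A,B,D}
  {B,D,E,F}  = {D,E,F} ∪ {B,D}
  {C,D,E,F}  = {C,E,F} ∪ {D,E,F}
  {A,B,C,E,F}  = {A,C,E,F} ∪ {A,B,C}
  {B,C,D,E,F}  = {C,E,F} ∪ {B,D}
Iteration 3: +8 →
  {A}  = {B,C,D,E,F}ᶜ
  {D}  = {A,B,C,E,F}ᶜ
  {A,B}  = {C,D,E,F}ᶜ
  {A,C}  = {B,D,E,F}ᶜ
  {B,C}  = {C} ∪ {B}
  {E,F}  = {A,B,C,D}ᶜ
  {B,C,D}  = {C} ∪ {B,D}
  {B,C,E,F}  = {C,E,F} ∪ {B}
Iteration 4: 7 new —
  {A,D}  = {B,C,E,F}ᶜ
  {C,D}  = {C} ∪ {D}
  {A,C,D}  = {A,C} ∪ {D}
  {A,E,F}  = {B,C,D}ᶜ
  {B,E,F}  = {E,F} ∪ {B}
  {A,B,E,F}  = {E,F} ∪ {A,B}
  {A,D,E,F}  = {B,C}ᶜ
Iteration 5 adds nothing — fixpoint reached.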